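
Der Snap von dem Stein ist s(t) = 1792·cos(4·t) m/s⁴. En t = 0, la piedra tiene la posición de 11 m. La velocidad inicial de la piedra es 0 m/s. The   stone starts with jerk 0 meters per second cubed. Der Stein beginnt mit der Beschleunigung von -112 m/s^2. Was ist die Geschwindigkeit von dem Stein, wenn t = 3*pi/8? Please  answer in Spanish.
Partiendo del snap s(t) = 1792·cos(4·t), tomamos 3 integrales. La antiderivada del snap, con j(0) = 0, da la sacudida: j(t) = 448·sin(4·t). La integral de la sacudida es la aceleración. Usando a(0) = -112, obtenemos a(t) = -112·cos(4·t). La integral de la aceleración es la velocidad. Usando v(0) = 0, obtenemos v(t) = -28·sin(4·t). Tenemos la velocidad v(t) = -28·sin(4·t). Sustituyendo t = 3*pi/8: v(3*pi/8) = 28.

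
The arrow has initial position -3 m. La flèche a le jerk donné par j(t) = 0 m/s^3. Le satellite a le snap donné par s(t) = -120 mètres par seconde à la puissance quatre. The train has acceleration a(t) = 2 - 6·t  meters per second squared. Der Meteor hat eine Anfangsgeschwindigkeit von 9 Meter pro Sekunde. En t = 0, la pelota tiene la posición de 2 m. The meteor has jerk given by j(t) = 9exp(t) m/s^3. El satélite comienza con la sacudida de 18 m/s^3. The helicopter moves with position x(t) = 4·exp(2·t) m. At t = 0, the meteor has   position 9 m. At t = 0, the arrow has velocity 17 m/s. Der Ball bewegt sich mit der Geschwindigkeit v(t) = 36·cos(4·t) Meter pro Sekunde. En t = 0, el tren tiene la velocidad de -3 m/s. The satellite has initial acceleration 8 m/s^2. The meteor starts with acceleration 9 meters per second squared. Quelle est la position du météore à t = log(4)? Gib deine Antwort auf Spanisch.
Necesitamos integrar nuestra ecuación de la sacudida j(t) = 9·exp(t) 3 veces. La antiderivada de la sacudida es la aceleración. Usando a(0) = 9, obtenemos a(t) = 9·exp(t). Integrando la aceleración y usando la condición inicial v(0) = 9, obtenemos v(t) = 9·exp(t). Integrando la velocidad y usando la condición inicial x(0) = 9, obtenemos x(t) = 9·exp(t). Tenemos la posición x(t) = 9·exp(t). Sustituyendo t = log(4): x(log(4)) = 36.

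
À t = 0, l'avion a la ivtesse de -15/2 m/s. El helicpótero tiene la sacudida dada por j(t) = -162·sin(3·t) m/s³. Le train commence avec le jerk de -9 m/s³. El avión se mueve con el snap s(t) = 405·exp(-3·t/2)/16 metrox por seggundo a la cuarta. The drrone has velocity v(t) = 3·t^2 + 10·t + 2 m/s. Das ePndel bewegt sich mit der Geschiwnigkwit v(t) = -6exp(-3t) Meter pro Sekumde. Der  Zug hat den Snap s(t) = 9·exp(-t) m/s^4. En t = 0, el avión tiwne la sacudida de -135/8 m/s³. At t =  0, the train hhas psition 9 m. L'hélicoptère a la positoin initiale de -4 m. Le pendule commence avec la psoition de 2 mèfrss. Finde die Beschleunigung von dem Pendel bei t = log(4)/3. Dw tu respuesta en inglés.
To solve this, we need to take 1 derivative of our velocity equation v(t) = -6·exp(-3·t). Differentiating velocity, we get acceleration: a(t) = 18·exp(-3·t). Using a(t) = 18·exp(-3·t) and substituting t = log(4)/3, we find a = 9/2.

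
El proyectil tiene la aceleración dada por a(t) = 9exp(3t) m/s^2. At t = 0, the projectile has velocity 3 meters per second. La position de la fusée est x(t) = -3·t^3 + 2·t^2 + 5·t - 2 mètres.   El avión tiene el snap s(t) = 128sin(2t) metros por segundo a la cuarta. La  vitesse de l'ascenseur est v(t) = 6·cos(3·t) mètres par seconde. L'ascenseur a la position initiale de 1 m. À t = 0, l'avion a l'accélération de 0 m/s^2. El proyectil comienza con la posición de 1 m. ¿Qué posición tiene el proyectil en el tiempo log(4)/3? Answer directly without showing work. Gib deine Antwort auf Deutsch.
Bei t = log(4)/3, x = 4.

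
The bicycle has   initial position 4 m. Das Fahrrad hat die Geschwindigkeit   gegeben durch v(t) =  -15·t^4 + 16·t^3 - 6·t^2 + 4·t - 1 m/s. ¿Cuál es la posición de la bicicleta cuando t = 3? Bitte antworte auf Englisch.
We must find the integral of our velocity equation v(t) = -15·t^4 + 16·t^3 - 6·t^2 + 4·t - 1 1 time. The antiderivative of velocity is position. Using x(0) = 4, we get x(t) = -3·t^5 + 4·t^4 - 2·t^3 + 2·t^2 - t + 4. From the given position equation x(t) = -3·t^5 + 4·t^4 - 2·t^3 + 2·t^2 - t + 4, we substitute t = 3 to get x = -440.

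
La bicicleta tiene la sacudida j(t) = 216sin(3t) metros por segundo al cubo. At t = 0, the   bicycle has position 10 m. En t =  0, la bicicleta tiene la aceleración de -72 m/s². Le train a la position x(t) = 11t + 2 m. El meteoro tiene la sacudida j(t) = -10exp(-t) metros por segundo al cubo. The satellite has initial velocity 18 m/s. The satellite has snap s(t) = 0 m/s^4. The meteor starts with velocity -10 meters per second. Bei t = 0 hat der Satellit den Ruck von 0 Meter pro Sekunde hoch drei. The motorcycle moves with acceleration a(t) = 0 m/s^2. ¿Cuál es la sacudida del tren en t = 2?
Debemos derivar nuestra ecuación de la posición x(t) = 11·t + 2 3 veces. Tomando d/dt de x(t), encontramos v(t) = 11. La derivada de la velocidad da la aceleración: a(t) = 0. Tomando d/dt de a(t), encontramos j(t) = 0. Usando j(t) = 0 y sustituyendo t = 2, encontramos j = 0.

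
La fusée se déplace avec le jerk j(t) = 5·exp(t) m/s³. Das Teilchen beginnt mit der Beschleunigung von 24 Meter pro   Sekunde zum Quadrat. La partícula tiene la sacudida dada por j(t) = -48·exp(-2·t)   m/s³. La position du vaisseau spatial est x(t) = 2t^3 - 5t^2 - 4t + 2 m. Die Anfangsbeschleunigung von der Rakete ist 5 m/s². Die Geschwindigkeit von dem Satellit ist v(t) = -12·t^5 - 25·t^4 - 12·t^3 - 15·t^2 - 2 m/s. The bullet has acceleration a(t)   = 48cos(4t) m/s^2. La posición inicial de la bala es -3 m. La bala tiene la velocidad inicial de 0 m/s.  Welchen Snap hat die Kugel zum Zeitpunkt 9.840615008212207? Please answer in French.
En partant de l'accélération a(t) = 48·cos(4·t), nous prenons 2 dérivées. En prenant d/dt de a(t), nous trouvons j(t) = -192·sin(4·t). En prenant d/dt de j(t), nous trouvons s(t) = -768·cos(4·t). De l'équation du snap s(t) = -768·cos(4·t), nous substituons t = 9.840615008212207 pour obtenir s = 70.9783977220785.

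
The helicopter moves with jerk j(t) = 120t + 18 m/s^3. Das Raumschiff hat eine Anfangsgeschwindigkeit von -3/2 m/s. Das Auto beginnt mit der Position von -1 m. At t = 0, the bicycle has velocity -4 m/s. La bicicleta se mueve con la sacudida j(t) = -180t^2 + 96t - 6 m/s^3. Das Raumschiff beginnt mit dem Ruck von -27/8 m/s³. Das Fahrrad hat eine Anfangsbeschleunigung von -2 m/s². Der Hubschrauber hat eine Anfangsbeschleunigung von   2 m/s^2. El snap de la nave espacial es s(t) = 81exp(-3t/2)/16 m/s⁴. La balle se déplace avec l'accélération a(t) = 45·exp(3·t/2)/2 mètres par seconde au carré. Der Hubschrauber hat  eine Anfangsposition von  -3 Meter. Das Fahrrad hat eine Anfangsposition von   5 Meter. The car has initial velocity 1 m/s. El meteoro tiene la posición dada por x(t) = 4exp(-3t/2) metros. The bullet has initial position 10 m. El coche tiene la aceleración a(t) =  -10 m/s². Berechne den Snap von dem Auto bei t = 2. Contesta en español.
Debemos derivar nuestra ecuación de la aceleración a(t) = -10 2 veces. La derivada de la aceleración da la sacudida: j(t) = 0. La derivada de la sacudida da el snap: s(t) = 0. Tenemos el snap s(t) = 0. Sustituyendo t = 2: s(2) = 0.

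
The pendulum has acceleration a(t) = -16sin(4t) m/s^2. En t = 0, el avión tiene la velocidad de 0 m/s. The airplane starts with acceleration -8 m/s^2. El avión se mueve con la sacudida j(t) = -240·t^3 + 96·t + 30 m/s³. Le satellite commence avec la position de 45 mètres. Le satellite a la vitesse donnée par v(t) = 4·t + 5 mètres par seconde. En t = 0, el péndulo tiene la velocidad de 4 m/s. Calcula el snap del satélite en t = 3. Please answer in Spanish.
Partiendo de la velocidad v(t) = 4·t + 5, tomamos 3 derivadas. Tomando d/dt de v(t), encontramos a(t) = 4. Tomando d/dt de a(t), encontramos j(t) = 0. Derivando la sacudida, obtenemos el snap: s(t) = 0. Usando s(t) = 0 y sustituyendo t = 3, encontramos s = 0.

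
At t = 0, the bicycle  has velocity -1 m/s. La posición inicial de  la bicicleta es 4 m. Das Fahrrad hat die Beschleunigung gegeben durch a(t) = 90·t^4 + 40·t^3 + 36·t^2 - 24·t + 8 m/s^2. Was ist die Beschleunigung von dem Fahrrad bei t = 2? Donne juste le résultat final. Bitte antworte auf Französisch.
La réponse est 1864.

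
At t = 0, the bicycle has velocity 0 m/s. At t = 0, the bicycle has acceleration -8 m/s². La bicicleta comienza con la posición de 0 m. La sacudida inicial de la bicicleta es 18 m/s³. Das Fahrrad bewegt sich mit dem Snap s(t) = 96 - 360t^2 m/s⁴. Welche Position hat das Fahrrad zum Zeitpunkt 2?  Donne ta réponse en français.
Nous devons intégrer notre équation du snap s(t) = 96 - 360·t^2 4 fois. La primitive du snap, avec j(0) = 18, donne le jerk: j(t) = -120·t^3 + 96·t + 18. L'intégrale du jerk, avec a(0) = -8, donne l'accélération: a(t) = -30·t^4 + 48·t^2 + 18·t - 8. L'intégrale de l'accélération est la vitesse. En utilisant v(0) = 0, nous obtenons v(t) = t·(-6·t^4 + 16·t^2 + 9·t - 8). L'intégrale de la vitesse, avec x(0) = 0, donne la position: x(t) = -t^6 + 4·t^4 + 3·t^3 - 4·t^2. En utilisant x(t) = -t^6 + 4·t^4 + 3·t^3 - 4·t^2 et en substituant t = 2, nous trouvons x = 8.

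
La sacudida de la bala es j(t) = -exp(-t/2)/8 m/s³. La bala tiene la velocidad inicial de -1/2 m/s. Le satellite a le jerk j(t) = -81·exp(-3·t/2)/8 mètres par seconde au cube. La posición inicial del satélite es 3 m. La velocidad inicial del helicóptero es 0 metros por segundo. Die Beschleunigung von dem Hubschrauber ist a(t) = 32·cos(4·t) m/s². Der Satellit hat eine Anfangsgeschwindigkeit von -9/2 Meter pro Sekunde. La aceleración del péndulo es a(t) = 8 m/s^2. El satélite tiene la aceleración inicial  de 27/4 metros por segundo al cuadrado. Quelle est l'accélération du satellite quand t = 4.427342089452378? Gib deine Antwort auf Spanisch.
Para resolver esto, necesitamos tomar 1 antiderivada de nuestra ecuación de la sacudida j(t) = -81·exp(-3·t/2)/8. La integral de la sacudida es la aceleración. Usando a(0) = 27/4, obtenemos a(t) = 27·exp(-3·t/2)/4. Usando a(t) = 27·exp(-3·t/2)/4 y sustituyendo t = 4.427342089452378, encontramos a = 0.00881350011290214.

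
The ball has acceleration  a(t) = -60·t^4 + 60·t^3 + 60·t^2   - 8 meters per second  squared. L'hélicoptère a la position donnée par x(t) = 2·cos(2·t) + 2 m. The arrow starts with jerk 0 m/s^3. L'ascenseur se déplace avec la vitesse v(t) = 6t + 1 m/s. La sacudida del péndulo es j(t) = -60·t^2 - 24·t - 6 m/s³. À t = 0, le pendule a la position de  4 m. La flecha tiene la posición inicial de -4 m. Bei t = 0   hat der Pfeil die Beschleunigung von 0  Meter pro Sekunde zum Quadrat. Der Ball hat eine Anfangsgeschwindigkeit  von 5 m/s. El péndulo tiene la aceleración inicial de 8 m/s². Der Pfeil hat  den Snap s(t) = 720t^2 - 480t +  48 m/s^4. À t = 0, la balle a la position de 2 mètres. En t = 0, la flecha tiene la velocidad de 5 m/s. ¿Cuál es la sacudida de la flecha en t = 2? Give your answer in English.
To find the answer, we compute 1 integral of s(t) = 720·t^2 - 480·t + 48. The antiderivative of snap, with j(0) = 0, gives jerk: j(t) = 48·t·(5·t^2 - 5·t + 1). Using j(t) = 48·t·(5·t^2 - 5·t + 1) and substituting t = 2, we find j = 1056.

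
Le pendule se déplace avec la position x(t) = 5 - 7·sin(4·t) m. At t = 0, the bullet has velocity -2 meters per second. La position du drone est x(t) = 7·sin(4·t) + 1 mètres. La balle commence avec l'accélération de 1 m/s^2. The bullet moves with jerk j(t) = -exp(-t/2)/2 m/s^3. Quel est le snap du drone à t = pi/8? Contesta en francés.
Pour résoudre ceci, nous devons prendre 4 dérivées de notre équation de la position x(t) = 7·sin(4·t) + 1. La dérivée de la position donne la vitesse: v(t) = 28·cos(4·t). En prenant d/dt de v(t), nous trouvons a(t) = -112·sin(4·t). En prenant d/dt de a(t), nous trouvons j(t) = -448·cos(4·t). La dérivée du jerk donne le snap: s(t) = 1792·sin(4·t). En utilisant s(t) = 1792·sin(4·t) et en substituant t = pi/8, nous trouvons s = 1792.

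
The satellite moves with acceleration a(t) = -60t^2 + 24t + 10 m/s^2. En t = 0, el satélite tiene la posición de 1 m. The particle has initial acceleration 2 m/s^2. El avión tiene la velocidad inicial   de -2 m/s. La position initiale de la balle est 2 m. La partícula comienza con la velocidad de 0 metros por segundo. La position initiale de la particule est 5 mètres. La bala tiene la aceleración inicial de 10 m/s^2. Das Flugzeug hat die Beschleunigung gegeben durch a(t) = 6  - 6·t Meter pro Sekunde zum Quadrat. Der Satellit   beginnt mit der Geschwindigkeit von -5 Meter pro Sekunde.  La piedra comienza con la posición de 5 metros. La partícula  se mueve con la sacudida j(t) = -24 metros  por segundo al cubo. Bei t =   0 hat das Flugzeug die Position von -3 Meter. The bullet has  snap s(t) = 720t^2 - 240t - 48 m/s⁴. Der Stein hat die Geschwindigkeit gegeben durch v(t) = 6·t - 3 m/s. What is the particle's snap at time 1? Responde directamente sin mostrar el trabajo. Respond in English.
The snap at t = 1 is s = 0.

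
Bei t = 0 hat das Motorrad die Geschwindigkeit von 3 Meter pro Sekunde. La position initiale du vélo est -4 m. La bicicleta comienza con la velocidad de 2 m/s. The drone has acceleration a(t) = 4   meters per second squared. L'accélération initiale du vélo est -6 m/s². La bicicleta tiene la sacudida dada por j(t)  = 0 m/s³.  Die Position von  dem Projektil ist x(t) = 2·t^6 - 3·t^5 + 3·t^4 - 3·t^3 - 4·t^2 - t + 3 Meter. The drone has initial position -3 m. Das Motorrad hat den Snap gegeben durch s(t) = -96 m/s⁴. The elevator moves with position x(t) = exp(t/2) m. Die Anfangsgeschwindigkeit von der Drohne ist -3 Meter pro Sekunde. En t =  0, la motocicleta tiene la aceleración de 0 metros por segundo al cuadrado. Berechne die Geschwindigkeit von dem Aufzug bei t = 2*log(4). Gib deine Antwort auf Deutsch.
Um dies zu lösen, müssen wir 1 Ableitung unserer Gleichung für die Position x(t) = exp(t/2) nehmen. Die Ableitung von der Position ergibt die Geschwindigkeit: v(t) = exp(t/2)/2. Aus der Gleichung für die Geschwindigkeit v(t) = exp(t/2)/2, setzen wir t = 2*log(4) ein und erhalten v = 2.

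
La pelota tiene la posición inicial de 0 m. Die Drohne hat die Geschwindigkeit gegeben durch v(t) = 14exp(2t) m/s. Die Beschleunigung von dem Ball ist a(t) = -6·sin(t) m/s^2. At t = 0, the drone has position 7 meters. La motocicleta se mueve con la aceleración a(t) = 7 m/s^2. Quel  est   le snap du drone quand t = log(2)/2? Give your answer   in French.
Pour résoudre ceci, nous devons prendre 3 dérivées de notre équation de la vitesse v(t) = 14·exp(2·t). En prenant d/dt de v(t), nous trouvons a(t) = 28·exp(2·t). La dérivée de l'accélération donne le jerk: j(t) = 56·exp(2·t). En prenant d/dt de j(t), nous trouvons s(t) = 112·exp(2·t). De l'équation du snap s(t) = 112·exp(2·t), nous substituons t = log(2)/2 pour obtenir s = 224.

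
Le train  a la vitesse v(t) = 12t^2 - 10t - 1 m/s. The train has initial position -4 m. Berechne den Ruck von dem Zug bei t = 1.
Um dies zu lösen, müssen wir 2 Ableitungen unserer Gleichung für die Geschwindigkeit v(t) = 12·t^2 - 10·t - 1 nehmen. Die Ableitung von der Geschwindigkeit ergibt die Beschleunigung: a(t) = 24·t - 10. Durch Ableiten von der Beschleunigung erhalten wir den Ruck: j(t) = 24. Wir haben den Ruck j(t) = 24. Durch Einsetzen von t = 1: j(1) = 24.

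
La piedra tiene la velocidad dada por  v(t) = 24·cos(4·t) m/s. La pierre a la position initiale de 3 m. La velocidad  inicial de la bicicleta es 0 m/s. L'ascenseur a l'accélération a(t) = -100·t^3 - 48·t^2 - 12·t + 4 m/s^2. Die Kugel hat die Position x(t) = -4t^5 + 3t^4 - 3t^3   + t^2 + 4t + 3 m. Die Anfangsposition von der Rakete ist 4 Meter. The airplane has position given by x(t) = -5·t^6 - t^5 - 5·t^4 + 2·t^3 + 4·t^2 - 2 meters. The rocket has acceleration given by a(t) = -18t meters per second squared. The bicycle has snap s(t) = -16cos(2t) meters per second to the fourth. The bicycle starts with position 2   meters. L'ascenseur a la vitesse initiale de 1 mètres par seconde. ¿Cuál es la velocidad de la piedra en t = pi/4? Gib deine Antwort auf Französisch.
En utilisant v(t) = 24·cos(4·t) et en substituant t = pi/4, nous trouvons v = -24.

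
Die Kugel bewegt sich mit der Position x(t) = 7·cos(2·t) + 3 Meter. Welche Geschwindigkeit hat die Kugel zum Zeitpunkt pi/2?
Wir müssen unsere Gleichung für die Position x(t) = 7·cos(2·t) + 3 1-mal ableiten. Mit d/dt von x(t) finden wir v(t) = -14·sin(2·t). Mit v(t) = -14·sin(2·t) und Einsetzen von t = pi/2, finden wir v = 0.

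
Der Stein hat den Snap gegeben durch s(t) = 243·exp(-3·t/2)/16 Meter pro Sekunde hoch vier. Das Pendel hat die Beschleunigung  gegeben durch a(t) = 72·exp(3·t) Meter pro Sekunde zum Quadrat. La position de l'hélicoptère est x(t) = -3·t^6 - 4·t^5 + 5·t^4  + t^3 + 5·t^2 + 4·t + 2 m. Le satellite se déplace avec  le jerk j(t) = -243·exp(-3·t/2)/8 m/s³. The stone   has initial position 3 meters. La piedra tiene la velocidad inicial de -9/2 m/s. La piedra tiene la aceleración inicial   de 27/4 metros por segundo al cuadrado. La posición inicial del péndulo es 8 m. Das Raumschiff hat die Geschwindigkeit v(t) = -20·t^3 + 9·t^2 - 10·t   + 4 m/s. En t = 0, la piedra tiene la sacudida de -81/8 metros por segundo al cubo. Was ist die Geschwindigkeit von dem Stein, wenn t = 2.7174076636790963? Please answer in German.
Wir müssen die Stammfunktion unserer Gleichung für den Snap s(t) = 243·exp(-3·t/2)/16 3-mal finden. Mit ∫s(t)dt und Anwendung von j(0) = -81/8, finden wir j(t) = -81·exp(-3·t/2)/8. Mit ∫j(t)dt und Anwendung von a(0) = 27/4, finden wir a(t) = 27·exp(-3·t/2)/4. Das Integral von der Beschleunigung ist die Geschwindigkeit. Mit v(0) = -9/2 erhalten wir v(t) = -9·exp(-3·t/2)/2. Aus der Gleichung für die Geschwindigkeit v(t) = -9·exp(-3·t/2)/2, setzen wir t = 2.7174076636790963 ein und erhalten v = -0.0763800227950337.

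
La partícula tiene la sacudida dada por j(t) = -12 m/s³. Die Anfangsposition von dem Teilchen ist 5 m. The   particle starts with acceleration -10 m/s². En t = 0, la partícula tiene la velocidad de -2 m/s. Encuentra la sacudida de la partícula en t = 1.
Tenemos la sacudida j(t) = -12. Sustituyendo t = 1: j(1) = -12.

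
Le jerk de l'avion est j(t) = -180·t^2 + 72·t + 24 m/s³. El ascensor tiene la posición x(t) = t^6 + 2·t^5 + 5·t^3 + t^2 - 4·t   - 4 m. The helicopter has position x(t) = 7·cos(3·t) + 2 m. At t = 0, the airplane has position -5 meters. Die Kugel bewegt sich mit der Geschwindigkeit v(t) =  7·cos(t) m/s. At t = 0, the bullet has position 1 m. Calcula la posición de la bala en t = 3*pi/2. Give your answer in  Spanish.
Para resolver esto, necesitamos tomar 1 integral de nuestra ecuación de la velocidad v(t) = 7·cos(t). Integrando la velocidad y usando la condición inicial x(0) = 1, obtenemos x(t) = 7·sin(t) + 1. De la ecuación de la posición x(t) = 7·sin(t) + 1, sustituimos t = 3*pi/2 para obtener x = -6.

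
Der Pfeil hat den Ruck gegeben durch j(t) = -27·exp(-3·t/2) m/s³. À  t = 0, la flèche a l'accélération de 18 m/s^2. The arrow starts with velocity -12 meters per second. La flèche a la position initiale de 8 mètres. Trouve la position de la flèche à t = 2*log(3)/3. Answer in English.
Starting from jerk j(t) = -27·exp(-3·t/2), we take 3 antiderivatives. The antiderivative of jerk is acceleration. Using a(0) = 18, we get a(t) = 18·exp(-3·t/2). The antiderivative of acceleration, with v(0) = -12, gives velocity: v(t) = -12·exp(-3·t/2). Integrating velocity and using the initial condition x(0) = 8, we get x(t) = 8·exp(-3·t/2). We have position x(t) = 8·exp(-3·t/2). Substituting t = 2*log(3)/3: x(2*log(3)/3) = 8/3.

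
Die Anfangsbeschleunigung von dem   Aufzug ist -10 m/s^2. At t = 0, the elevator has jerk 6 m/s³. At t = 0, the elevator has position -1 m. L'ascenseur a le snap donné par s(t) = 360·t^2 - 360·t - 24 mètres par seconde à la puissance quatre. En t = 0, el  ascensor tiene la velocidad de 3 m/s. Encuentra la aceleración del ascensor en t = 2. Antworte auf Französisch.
Pour résoudre ceci, nous devons prendre 2 primitives de notre équation du snap s(t) = 360·t^2 - 360·t - 24. En prenant ∫s(t)dt et en appliquant j(0) = 6, nous trouvons j(t) = 120·t^3 - 180·t^2 - 24·t + 6. La primitive du jerk est l'accélération. En utilisant a(0) = -10, nous obtenons a(t) = 30·t^4 - 60·t^3 - 12·t^2 + 6·t - 10. En utilisant a(t) = 30·t^4 - 60·t^3 - 12·t^2 + 6·t - 10 et en substituant t = 2, nous trouvons a = -46.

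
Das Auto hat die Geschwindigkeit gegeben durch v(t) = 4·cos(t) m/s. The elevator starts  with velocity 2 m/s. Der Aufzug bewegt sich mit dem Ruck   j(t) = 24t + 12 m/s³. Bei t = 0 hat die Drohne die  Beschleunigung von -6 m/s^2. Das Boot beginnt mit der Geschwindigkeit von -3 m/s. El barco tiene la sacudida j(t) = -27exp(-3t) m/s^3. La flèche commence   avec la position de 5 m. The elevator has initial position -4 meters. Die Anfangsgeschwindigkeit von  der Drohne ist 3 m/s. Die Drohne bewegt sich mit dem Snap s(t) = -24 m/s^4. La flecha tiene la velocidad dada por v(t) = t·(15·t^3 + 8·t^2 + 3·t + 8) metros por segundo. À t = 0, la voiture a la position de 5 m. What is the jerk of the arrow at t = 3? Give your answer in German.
Wir müssen unsere Gleichung für die Geschwindigkeit v(t) = t·(15·t^3 + 8·t^2 + 3·t + 8) 2-mal ableiten. Durch Ableiten von der Geschwindigkeit erhalten wir die Beschleunigung: a(t) = 15·t^3 + 8·t^2 + t·(45·t^2 + 16·t + 3) + 3·t + 8. Durch Ableiten von der Beschleunigung erhalten wir den Ruck: j(t) = 90·t^2 + t·(90·t + 16) + 32·t + 6. Aus der Gleichung für den Ruck j(t) = 90·t^2 + t·(90·t + 16) + 32·t + 6, setzen wir t = 3 ein und erhalten j = 1770.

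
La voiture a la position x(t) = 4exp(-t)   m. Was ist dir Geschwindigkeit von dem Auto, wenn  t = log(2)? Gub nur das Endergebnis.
Die Antwort ist -2.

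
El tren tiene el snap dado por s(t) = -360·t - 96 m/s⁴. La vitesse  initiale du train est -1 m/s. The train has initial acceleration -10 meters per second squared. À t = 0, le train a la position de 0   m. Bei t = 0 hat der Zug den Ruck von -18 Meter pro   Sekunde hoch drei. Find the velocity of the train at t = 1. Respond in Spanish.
Debemos encontrar la antiderivada de nuestra ecuación del snap s(t) = -360·t - 96 3 veces. La antiderivada del snap, con j(0) = -18, da la sacudida: j(t) = -180·t^2 - 96·t - 18. Tomando ∫j(t)dt y aplicando a(0) = -10, encontramos a(t) = -60·t^3 - 48·t^2 - 18·t - 10. Integrando la aceleración y usando la condición inicial v(0) = -1, obtenemos v(t) = -15·t^4 - 16·t^3 - 9·t^2 - 10·t - 1. De la ecuación de la velocidad v(t) = -15·t^4 - 16·t^3 - 9·t^2 - 10·t - 1, sustituimos t = 1 para obtener v = -51.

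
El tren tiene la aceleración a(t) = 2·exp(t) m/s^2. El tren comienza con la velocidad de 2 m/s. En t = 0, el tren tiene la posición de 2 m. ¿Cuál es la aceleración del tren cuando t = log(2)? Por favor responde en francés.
De l'équation de l'accélération a(t) = 2·exp(t), nous substituons t = log(2) pour obtenir a = 4.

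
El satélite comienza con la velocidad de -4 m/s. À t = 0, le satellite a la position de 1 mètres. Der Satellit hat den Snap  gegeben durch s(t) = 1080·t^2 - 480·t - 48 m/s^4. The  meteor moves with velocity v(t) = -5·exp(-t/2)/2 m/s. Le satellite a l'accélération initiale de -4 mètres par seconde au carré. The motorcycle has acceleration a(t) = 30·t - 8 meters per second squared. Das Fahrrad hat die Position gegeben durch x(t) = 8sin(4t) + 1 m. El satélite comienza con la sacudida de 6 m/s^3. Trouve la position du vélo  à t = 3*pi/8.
Nous avons la position x(t) = 8·sin(4·t) + 1. En substituant t = 3*pi/8: x(3*pi/8) = -7.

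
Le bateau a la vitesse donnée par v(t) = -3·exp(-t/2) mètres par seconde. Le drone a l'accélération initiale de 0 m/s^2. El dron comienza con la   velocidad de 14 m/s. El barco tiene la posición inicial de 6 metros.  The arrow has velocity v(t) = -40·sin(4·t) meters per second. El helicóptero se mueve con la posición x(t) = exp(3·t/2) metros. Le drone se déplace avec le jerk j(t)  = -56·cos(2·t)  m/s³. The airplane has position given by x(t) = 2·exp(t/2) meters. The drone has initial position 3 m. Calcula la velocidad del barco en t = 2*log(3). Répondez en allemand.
Aus der Gleichung für die Geschwindigkeit v(t) = -3·exp(-t/2), setzen wir t = 2*log(3) ein und erhalten v = -1.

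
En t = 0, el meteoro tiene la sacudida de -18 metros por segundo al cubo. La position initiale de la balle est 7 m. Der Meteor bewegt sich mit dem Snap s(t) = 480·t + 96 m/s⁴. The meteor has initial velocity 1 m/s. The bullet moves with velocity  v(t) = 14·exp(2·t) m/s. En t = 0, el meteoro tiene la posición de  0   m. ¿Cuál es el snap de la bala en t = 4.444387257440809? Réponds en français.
Nous devons dériver notre équation de la vitesse v(t) = 14·exp(2·t) 3 fois. En dérivant la vitesse, nous obtenons l'accélération: a(t) = 28·exp(2·t). La dérivée de l'accélération donne le jerk: j(t) = 56·exp(2·t). En prenant d/dt de j(t), nous trouvons s(t) = 112·exp(2·t). De l'équation du snap s(t) = 112·exp(2·t), nous substituons t = 4.444387257440809 pour obtenir s = 812014.426958874.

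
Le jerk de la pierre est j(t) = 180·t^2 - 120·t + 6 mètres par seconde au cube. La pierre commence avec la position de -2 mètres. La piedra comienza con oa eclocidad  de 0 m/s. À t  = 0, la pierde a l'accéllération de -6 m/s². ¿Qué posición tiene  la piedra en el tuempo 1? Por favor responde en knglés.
We need to integrate our jerk equation j(t) = 180·t^2 - 120·t + 6 3 times. Integrating jerk and using the initial condition a(0) = -6, we get a(t) = 60·t^3 - 60·t^2 + 6·t - 6. The integral of acceleration, with v(0) = 0, gives velocity: v(t) = t·(15·t^3 - 20·t^2 + 3·t - 6). Taking ∫v(t)dt and applying x(0) = -2, we find x(t) = 3·t^5 - 5·t^4 + t^3 - 3·t^2 - 2. From the given position equation x(t) = 3·t^5 - 5·t^4 + t^3 - 3·t^2 - 2, we substitute t = 1 to get x = -6.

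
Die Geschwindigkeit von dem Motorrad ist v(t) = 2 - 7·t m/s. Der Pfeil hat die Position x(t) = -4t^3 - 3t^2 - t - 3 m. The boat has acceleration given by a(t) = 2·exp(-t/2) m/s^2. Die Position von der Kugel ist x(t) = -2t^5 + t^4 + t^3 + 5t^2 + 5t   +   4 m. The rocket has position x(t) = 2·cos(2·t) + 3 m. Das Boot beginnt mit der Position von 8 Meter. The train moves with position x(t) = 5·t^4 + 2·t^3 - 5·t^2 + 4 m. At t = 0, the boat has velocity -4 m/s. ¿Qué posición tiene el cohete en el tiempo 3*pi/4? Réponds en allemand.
Mit x(t) = 2·cos(2·t) + 3 und Einsetzen von t = 3*pi/4, finden wir x = 3.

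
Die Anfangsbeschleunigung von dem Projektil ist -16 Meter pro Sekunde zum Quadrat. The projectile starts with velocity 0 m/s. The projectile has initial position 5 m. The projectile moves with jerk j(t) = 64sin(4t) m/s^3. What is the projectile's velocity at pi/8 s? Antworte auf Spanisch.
Para resolver esto, necesitamos tomar 2 antiderivadas de nuestra ecuación de la sacudida j(t) = 64·sin(4·t). Integrando la sacudida y usando la condición inicial a(0) = -16, obtenemos a(t) = -16·cos(4·t). La antiderivada de la aceleración, con v(0) = 0, da la velocidad: v(t) = -4·sin(4·t). De la ecuación de la velocidad v(t) = -4·sin(4·t), sustituimos t = pi/8 para obtener v = -4.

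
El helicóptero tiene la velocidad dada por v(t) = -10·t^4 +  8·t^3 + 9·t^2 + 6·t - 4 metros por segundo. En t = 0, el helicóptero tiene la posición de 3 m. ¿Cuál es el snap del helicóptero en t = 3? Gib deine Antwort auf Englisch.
We must differentiate our velocity equation v(t) = -10·t^4 + 8·t^3 + 9·t^2 + 6·t - 4 3 times. Differentiating velocity, we get acceleration: a(t) = -40·t^3 + 24·t^2 + 18·t + 6. Taking d/dt of a(t), we find j(t) = -120·t^2 + 48·t + 18. Taking d/dt of j(t), we find s(t) = 48 - 240·t. From the given snap equation s(t) = 48 - 240·t, we substitute t = 3 to get s = -672.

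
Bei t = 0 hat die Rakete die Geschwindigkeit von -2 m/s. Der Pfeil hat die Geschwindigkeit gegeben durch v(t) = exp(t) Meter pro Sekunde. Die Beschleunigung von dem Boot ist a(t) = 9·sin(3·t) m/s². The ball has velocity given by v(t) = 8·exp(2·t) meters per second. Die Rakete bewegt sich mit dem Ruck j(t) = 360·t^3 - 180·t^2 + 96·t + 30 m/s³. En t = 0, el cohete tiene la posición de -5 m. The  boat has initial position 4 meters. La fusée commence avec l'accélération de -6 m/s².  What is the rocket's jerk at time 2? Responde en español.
De la ecuación de la sacudida j(t) = 360·t^3 - 180·t^2 + 96·t + 30, sustituimos t = 2 para obtener j = 2382.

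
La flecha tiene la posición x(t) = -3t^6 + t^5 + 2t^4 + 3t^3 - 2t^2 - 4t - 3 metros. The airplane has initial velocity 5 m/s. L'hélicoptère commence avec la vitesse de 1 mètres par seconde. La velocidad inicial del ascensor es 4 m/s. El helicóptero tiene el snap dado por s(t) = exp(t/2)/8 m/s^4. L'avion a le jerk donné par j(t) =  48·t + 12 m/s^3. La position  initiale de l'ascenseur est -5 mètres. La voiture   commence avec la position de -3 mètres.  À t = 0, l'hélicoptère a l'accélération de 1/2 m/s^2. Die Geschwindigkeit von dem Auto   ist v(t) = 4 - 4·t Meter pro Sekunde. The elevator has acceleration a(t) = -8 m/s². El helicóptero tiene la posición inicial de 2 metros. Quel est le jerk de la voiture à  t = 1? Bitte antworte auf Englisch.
Starting from velocity v(t) = 4 - 4·t, we take 2 derivatives. Differentiating velocity, we get acceleration: a(t) = -4. The derivative of acceleration gives jerk: j(t) = 0. We have jerk j(t) = 0. Substituting t = 1: j(1) = 0.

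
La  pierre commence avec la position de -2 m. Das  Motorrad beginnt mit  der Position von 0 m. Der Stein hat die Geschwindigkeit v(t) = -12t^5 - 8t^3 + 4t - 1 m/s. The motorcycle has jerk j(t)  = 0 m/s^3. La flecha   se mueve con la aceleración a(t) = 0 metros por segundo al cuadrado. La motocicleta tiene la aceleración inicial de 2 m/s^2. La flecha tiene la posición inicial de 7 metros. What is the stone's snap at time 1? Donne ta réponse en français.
En partant de la vitesse v(t) = -12·t^5 - 8·t^3 + 4·t - 1, nous prenons 3 dérivées. En prenant d/dt de v(t), nous trouvons a(t) = -60·t^4 - 24·t^2 + 4. La dérivée de l'accélération donne le jerk: j(t) = -240·t^3 - 48·t. En prenant d/dt de j(t), nous trouvons s(t) = -720·t^2 - 48. En utilisant s(t) = -720·t^2 - 48 et en substituant t = 1, nous trouvons s = -768.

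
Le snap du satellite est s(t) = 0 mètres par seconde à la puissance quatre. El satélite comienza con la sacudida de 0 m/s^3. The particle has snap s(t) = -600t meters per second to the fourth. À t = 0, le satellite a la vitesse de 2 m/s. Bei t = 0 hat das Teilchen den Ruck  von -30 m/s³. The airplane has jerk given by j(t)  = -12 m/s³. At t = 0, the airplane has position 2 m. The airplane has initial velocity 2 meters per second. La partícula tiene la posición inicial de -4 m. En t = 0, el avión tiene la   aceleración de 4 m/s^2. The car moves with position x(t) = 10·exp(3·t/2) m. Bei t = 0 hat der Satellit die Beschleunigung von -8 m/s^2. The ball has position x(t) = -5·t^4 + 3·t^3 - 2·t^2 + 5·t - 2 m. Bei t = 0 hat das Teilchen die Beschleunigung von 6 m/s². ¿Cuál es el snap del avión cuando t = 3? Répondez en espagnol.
Partiendo de la sacudida j(t) = -12, tomamos 1 derivada. La derivada de la sacudida da el snap: s(t) = 0. Tenemos el snap s(t) = 0. Sustituyendo t = 3: s(3) = 0.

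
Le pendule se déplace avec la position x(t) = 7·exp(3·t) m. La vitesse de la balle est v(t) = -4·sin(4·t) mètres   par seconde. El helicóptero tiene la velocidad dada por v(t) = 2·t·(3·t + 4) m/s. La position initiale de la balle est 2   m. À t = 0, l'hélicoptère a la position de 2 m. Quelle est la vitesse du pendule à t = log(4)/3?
Pour résoudre ceci, nous devons prendre 1 dérivée de notre équation de la position x(t) = 7·exp(3·t). En prenant d/dt de x(t), nous trouvons v(t) = 21·exp(3·t). De l'équation de la vitesse v(t) = 21·exp(3·t), nous substituons t = log(4)/3 pour obtenir v = 84.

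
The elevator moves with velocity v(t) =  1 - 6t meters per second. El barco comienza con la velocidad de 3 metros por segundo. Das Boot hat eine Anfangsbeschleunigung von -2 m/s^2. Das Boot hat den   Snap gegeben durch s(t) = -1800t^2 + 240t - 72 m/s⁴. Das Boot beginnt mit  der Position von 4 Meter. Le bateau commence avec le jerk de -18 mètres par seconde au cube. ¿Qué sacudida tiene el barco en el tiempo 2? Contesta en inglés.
We must find the antiderivative of our snap equation s(t) = -1800·t^2 + 240·t - 72 1 time. Finding the antiderivative of s(t) and using j(0) = -18: j(t) = -600·t^3 + 120·t^2 - 72·t - 18. We have jerk j(t) = -600·t^3 + 120·t^2 - 72·t - 18. Substituting t = 2: j(2) = -4482.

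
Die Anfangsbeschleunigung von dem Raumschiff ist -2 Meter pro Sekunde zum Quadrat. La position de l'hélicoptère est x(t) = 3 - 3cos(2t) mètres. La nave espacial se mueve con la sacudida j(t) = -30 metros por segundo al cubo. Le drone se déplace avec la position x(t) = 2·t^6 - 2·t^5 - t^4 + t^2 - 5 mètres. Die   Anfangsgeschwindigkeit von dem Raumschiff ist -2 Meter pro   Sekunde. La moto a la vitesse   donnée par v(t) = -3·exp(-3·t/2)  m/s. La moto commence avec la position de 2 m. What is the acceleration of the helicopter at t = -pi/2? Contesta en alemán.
Ausgehend von der Position x(t) = 3 - 3·cos(2·t), nehmen wir 2 Ableitungen. Die Ableitung von der Position ergibt die Geschwindigkeit: v(t) = 6·sin(2·t). Die Ableitung von der Geschwindigkeit ergibt die Beschleunigung: a(t) = 12·cos(2·t). Wir haben die Beschleunigung a(t) = 12·cos(2·t). Durch Einsetzen von t = -pi/2: a(-pi/2) = -12.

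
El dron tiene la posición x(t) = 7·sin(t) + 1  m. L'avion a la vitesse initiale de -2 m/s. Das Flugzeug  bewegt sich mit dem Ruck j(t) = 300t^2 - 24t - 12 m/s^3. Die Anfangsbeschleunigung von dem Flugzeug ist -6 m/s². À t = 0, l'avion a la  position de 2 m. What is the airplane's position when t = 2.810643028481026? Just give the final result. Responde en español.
x(2.810643028481026) = 742.865239169565.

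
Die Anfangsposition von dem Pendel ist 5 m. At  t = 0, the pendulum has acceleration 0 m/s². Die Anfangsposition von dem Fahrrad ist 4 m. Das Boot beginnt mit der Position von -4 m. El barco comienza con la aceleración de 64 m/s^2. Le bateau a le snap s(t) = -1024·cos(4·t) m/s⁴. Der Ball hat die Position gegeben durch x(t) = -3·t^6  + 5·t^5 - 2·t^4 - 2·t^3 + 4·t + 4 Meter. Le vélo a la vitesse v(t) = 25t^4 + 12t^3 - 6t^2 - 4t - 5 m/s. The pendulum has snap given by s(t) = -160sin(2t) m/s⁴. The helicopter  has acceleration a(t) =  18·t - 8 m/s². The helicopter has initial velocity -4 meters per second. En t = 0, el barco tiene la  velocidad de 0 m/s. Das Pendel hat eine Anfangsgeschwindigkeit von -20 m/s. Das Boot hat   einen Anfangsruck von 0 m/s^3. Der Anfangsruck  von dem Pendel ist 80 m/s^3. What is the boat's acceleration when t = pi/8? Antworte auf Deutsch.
Um dies zu lösen, müssen wir 2 Integrale unserer Gleichung für den Snap s(t) = -1024·cos(4·t) finden. Das Integral von dem Snap ist der Ruck. Mit j(0) = 0 erhalten wir j(t) = -256·sin(4·t). Durch Integration von dem Ruck und Verwendung der Anfangsbedingung a(0) = 64, erhalten wir a(t) = 64·cos(4·t). Mit a(t) = 64·cos(4·t) und Einsetzen von t = pi/8, finden wir a = 0.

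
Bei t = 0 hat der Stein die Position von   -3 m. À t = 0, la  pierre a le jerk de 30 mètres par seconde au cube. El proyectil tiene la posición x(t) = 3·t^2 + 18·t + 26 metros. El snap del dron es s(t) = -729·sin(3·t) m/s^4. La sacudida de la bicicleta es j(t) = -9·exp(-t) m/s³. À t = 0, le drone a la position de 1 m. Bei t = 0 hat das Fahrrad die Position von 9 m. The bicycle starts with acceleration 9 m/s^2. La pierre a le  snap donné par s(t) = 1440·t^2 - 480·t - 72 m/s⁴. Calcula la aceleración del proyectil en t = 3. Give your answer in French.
En partant de la position x(t) = 3·t^2 + 18·t + 26, nous prenons 2 dérivées. La dérivée de la position donne la vitesse: v(t) = 6·t + 18. En dérivant la vitesse, nous obtenons l'accélération: a(t) = 6. De l'équation de l'accélération a(t) = 6, nous substituons t = 3 pour obtenir a = 6.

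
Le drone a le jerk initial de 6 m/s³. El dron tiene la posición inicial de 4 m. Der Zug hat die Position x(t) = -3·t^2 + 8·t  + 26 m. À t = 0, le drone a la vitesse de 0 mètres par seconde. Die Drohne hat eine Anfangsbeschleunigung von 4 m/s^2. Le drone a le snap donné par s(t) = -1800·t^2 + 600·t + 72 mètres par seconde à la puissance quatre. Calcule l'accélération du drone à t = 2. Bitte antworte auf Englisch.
We need to integrate our snap equation s(t) = -1800·t^2 + 600·t + 72 2 times. The antiderivative of snap, with j(0) = 6, gives jerk: j(t) = -600·t^3 + 300·t^2 + 72·t + 6. Taking ∫j(t)dt and applying a(0) = 4, we find a(t) = -150·t^4 + 100·t^3 + 36·t^2 + 6·t + 4. From the given acceleration equation a(t) = -150·t^4 + 100·t^3 + 36·t^2 + 6·t + 4, we substitute t = 2 to get a = -1440.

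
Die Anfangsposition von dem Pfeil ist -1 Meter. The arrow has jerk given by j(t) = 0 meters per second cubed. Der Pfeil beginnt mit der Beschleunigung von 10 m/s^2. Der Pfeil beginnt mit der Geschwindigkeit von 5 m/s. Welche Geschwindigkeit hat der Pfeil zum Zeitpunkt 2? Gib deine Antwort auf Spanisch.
Para resolver esto, necesitamos tomar 2 integrales de nuestra ecuación de la sacudida j(t) = 0. La antiderivada de la sacudida es la aceleración. Usando a(0) = 10, obtenemos a(t) = 10. La integral de la aceleración es la velocidad. Usando v(0) = 5, obtenemos v(t) = 10·t + 5. Usando v(t) = 10·t + 5 y sustituyendo t = 2, encontramos v = 25.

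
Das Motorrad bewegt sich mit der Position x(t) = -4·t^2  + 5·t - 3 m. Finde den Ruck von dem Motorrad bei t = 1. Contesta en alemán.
Um dies zu lösen, müssen wir 3 Ableitungen unserer Gleichung für die Position x(t) = -4·t^2 + 5·t - 3 nehmen. Die Ableitung von der Position ergibt die Geschwindigkeit: v(t) = 5 - 8·t. Durch Ableiten von der Geschwindigkeit erhalten wir die Beschleunigung: a(t) = -8. Die Ableitung von der Beschleunigung ergibt den Ruck: j(t) = 0. Wir haben den Ruck j(t) = 0. Durch Einsetzen von t = 1: j(1) = 0.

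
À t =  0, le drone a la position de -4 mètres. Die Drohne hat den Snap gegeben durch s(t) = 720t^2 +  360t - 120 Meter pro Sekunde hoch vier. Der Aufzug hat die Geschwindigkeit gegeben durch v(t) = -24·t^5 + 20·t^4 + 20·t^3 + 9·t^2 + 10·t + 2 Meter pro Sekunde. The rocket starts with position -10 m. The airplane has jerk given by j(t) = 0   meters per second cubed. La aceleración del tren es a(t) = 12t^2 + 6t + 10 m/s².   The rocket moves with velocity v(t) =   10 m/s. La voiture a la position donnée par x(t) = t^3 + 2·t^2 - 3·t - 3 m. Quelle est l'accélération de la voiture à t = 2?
Nous devons dériver notre équation de la position x(t) = t^3 + 2·t^2 - 3·t - 3 2 fois. La dérivée de la position donne la vitesse: v(t) = 3·t^2 + 4·t - 3. La dérivée de la vitesse donne l'accélération: a(t) = 6·t + 4. De l'équation de l'accélération a(t) = 6·t + 4, nous substituons t = 2 pour obtenir a = 16.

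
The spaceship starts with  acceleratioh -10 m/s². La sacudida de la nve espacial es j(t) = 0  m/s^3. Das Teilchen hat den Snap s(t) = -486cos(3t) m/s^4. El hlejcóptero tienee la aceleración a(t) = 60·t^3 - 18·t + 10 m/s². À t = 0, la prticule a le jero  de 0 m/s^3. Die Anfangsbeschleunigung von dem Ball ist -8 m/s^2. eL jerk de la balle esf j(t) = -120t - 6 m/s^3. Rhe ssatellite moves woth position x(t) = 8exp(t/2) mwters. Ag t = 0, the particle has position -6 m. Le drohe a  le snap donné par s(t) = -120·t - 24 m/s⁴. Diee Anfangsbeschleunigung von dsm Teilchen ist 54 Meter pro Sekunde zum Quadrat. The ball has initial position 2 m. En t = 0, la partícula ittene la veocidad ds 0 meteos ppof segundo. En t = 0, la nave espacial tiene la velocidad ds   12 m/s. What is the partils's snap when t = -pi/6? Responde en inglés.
We have snap s(t) = -486·cos(3·t). Substituting t = -pi/6: s(-pi/6) = 0.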